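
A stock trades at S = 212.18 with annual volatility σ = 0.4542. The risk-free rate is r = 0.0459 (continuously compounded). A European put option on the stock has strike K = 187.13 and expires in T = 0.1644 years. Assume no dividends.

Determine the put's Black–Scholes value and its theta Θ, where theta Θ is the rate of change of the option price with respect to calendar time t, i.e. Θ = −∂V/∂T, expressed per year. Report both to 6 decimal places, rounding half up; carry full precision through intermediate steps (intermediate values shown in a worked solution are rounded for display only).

σ√T = 0.4542·√0.1644 = 0.184161
d₁ = (ln(S/K) + (r+σ²/2)T) / (σ√T) = (ln(212.18/187.13) + (0.0459+0.4542²/2)·0.1644) / 0.184161 = (0.125631 + 0.024504) / 0.184161 = 0.815237
d₂ = d₁ − σ√T = 0.815237 − 0.184161 = 0.631076
e^{−rT} = e^{−0.0459·0.1644} = 0.992482
N(−d₁) = 0.207468,  N(−d₂) = 0.263995
Put price V = K·e^{−rT}·N(−d₂) − S·N(−d₁) = 49.030079 − 44.020616 = 5.009463
φ(d₁) = (1/√(2π))·e^{−d₁²/2} = 0.286148
Θ = −S·φ(d₁)·σ/(2√T) + r·K·e^{−rT}·N(−d₂) = −34.006515 + 2.250481 = -31.756034

price = 5.009463
Θ = -31.756034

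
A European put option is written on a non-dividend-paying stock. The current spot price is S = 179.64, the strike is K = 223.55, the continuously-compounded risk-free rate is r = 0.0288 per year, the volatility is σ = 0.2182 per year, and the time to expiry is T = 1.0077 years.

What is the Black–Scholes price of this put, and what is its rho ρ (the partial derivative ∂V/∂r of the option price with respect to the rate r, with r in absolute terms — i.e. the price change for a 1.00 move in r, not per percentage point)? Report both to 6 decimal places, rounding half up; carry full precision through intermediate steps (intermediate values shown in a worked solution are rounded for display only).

price = 42.122089
ρ = -182.790132

σ√T = 0.2182·√1.0077 = 0.219038
d₁ = (ln(S/K) + (r+σ²/2)T) / (σ√T) = (ln(179.64/223.55) + (0.0288+0.2182²/2)·1.0077) / 0.219038 = (-0.218680 + 0.053011) / 0.219038 = -0.756349
d₂ = d₁ − σ√T = -0.756349 − 0.219038 = -0.975388
e^{−rT} = e^{−0.0288·1.0077} = 0.971395
N(−d₁) = 0.775280,  N(−d₂) = 0.835316
Put price V = K·e^{−rT}·N(−d₂) − S·N(−d₁) = 181.393403 − 139.271314 = 42.122089
ρ = −K·T·e^{−rT}·N(−d₂) = -182.790132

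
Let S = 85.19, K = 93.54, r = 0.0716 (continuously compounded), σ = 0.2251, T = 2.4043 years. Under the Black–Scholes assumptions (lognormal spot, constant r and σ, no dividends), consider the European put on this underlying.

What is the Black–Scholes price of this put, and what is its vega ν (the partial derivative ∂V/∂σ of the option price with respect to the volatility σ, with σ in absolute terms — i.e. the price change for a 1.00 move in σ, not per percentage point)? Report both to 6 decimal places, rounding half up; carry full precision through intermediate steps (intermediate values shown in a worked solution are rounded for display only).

price = 8.418542
ν = 48.649522

σ√T = 0.2251·√2.4043 = 0.349036
d₁ = (ln(S/K) + (r+σ²/2)T) / (σ√T) = (ln(85.19/93.54) + (0.0716+0.2251²/2)·2.4043) / 0.349036 = (-0.093505 + 0.233061) / 0.349036 = 0.399832
d₂ = d₁ − σ√T = 0.399832 − 0.349036 = 0.050797
e^{−rT} = e^{−0.0716·2.4043} = 0.841855
N(−d₁) = 0.344640,  N(−d₂) = 0.479744
Put price V = K·e^{−rT}·N(−d₂) − S·N(−d₁) = 37.778426 − 29.359883 = 8.418542
φ(d₁) = (1/√(2π))·e^{−d₁²/2} = 0.368295
ν = S·φ(d₁)·√T = 48.649522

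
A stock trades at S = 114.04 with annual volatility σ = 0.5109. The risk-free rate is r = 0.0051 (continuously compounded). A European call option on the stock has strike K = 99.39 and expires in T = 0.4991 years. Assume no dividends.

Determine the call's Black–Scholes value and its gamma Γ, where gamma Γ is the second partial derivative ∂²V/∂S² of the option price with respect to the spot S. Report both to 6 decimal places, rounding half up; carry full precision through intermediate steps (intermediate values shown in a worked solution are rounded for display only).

price = 23.836674
Γ = 0.008246

σ√T = 0.5109·√0.4991 = 0.360936
d₁ = (ln(S/K) + (r+σ²/2)T) / (σ√T) = (ln(114.04/99.39) + (0.0051+0.5109²/2)·0.4991) / 0.360936 = (0.137498 + 0.067683) / 0.360936 = 0.568468
d₂ = d₁ − σ√T = 0.568468 − 0.360936 = 0.207533
e^{−rT} = e^{−0.0051·0.4991} = 0.997458
N(d₁) = 0.715141,  N(d₂) = 0.582203
Call price V = S·N(d₁) − K·e^{−rT}·N(d₂) = 81.554733 − 57.718059 = 23.836674
φ(d₁) = (1/√(2π))·e^{−d₁²/2} = 0.339420
Γ = φ(d₁) / (S·σ·√T) = 0.008246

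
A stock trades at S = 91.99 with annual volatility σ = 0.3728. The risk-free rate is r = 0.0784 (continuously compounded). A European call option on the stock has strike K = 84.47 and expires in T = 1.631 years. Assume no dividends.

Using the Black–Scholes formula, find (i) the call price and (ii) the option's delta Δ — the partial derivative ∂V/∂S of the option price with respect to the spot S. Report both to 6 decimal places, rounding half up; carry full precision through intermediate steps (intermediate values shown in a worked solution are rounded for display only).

price = 25.983476
Δ = 0.753566

σ√T = 0.3728·√1.631 = 0.476105
d₁ = (ln(S/K) + (r+σ²/2)T) / (σ√T) = (ln(91.99/84.47) + (0.0784+0.3728²/2)·1.631) / 0.476105 = (0.085283 + 0.241208) / 0.476105 = 0.685756
d₂ = d₁ − σ√T = 0.685756 − 0.476105 = 0.209651
e^{−rT} = e^{−0.0784·1.631} = 0.879967
N(d₁) = 0.753566,  N(d₂) = 0.583030
Call price V = S·N(d₁) − K·e^{−rT}·N(d₂) = 69.320578 − 43.337102 = 25.983476
Δ = N(d₁) = 0.753566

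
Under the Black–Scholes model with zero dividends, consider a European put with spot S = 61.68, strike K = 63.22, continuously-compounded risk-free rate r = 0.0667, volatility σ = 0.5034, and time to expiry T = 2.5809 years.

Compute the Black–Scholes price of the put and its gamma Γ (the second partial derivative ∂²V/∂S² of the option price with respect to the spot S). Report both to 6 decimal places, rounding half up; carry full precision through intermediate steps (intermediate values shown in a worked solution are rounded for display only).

price = 14.096333
Γ = 0.006733

σ√T = 0.5034·√2.5809 = 0.808721
d₁ = (ln(S/K) + (r+σ²/2)T) / (σ√T) = (ln(61.68/63.22) + (0.0667+0.5034²/2)·2.5809) / 0.808721 = (-0.024661 + 0.499161) / 0.808721 = 0.586729
d₂ = d₁ − σ√T = 0.586729 − 0.808721 = -0.221992
e^{−rT} = e^{−0.0667·2.5809} = 0.841856
N(−d₁) = 0.278693,  N(−d₂) = 0.587840
Put price V = K·e^{−rT}·N(−d₂) − S·N(−d₁) = 31.286113 − 17.189780 = 14.096333
φ(d₁) = (1/√(2π))·e^{−d₁²/2} = 0.335859
Γ = φ(d₁) / (S·σ·√T) = 0.006733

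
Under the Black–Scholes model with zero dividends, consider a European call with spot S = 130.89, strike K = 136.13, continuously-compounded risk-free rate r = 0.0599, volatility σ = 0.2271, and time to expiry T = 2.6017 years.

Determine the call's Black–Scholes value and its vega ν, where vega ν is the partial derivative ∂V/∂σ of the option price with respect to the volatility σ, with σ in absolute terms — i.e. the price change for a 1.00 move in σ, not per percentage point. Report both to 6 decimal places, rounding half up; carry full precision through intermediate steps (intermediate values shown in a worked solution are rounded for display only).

σ√T = 0.2271·√2.6017 = 0.366307
d₁ = (ln(S/K) + (r+σ²/2)T) / (σ√T) = (ln(130.89/136.13) + (0.0599+0.2271²/2)·2.6017) / 0.366307 = (-0.039253 + 0.222932) / 0.366307 = 0.501435
d₂ = d₁ − σ√T = 0.501435 − 0.366307 = 0.135128
e^{−rT} = e^{−0.0599·2.6017} = 0.855695
N(d₁) = 0.691967,  N(d₂) = 0.553744
Call price V = S·N(d₁) − K·e^{−rT}·N(d₂) = 90.571624 − 64.503311 = 26.068313
φ(d₁) = (1/√(2π))·e^{−d₁²/2} = 0.351812
ν = S·φ(d₁)·√T = 74.275619

price = 26.068313
ν = 74.275619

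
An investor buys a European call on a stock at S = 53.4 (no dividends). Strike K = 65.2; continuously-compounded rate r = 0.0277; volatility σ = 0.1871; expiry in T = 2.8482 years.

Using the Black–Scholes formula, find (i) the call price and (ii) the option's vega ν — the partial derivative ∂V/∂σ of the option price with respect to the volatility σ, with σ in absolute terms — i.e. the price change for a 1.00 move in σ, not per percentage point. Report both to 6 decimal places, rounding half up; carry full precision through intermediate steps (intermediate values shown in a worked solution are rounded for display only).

price = 4.212006
ν = 35.058104

σ√T = 0.1871·√2.8482 = 0.315761
d₁ = (ln(S/K) + (r+σ²/2)T) / (σ√T) = (ln(53.4/65.2) + (0.0277+0.1871²/2)·2.8482) / 0.315761 = (-0.199649 + 0.128748) / 0.315761 = -0.224540
d₂ = d₁ − σ√T = -0.224540 − 0.315761 = -0.540301
e^{−rT} = e^{−0.0277·2.8482} = 0.924137
N(d₁) = 0.411169,  N(d₂) = 0.294495
Call price V = S·N(d₁) − K·e^{−rT}·N(d₂) = 21.956409 − 17.744403 = 4.212006
φ(d₁) = (1/√(2π))·e^{−d₁²/2} = 0.389011
ν = S·φ(d₁)·√T = 35.058104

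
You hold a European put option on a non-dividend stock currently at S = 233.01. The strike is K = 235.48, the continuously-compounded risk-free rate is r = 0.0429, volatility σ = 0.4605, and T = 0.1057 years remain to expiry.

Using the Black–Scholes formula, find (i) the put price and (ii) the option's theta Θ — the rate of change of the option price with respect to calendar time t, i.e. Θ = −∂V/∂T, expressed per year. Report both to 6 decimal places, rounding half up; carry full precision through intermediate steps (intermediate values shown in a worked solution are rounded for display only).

price = 14.659645
Θ = -60.305264

σ√T = 0.4605·√0.1057 = 0.149716
d₁ = (ln(S/K) + (r+σ²/2)T) / (σ√T) = (ln(233.01/235.48) + (0.0429+0.4605²/2)·0.1057) / 0.149716 = (-0.010545 + 0.015742) / 0.149716 = 0.034714
d₂ = d₁ − σ√T = 0.034714 − 0.149716 = -0.115001
e^{−rT} = e^{−0.0429·0.1057} = 0.995476
N(−d₁) = 0.486154,  N(−d₂) = 0.545778
Put price V = K·e^{−rT}·N(−d₂) − S·N(−d₁) = 127.938320 − 113.278675 = 14.659645
φ(d₁) = (1/√(2π))·e^{−d₁²/2} = 0.398702
Θ = −S·φ(d₁)·σ/(2√T) + r·K·e^{−rT}·N(−d₂) = −65.793818 + 5.488554 = -60.305264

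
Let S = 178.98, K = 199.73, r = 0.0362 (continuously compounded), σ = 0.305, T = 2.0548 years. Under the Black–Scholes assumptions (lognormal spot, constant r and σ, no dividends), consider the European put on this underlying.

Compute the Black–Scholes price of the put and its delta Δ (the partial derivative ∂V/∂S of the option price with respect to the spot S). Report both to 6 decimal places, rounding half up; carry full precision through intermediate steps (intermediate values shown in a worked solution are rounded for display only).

σ√T = 0.305·√2.0548 = 0.437204
d₁ = (ln(S/K) + (r+σ²/2)T) / (σ√T) = (ln(178.98/199.73) + (0.0362+0.305²/2)·2.0548) / 0.437204 = (-0.109692 + 0.169958) / 0.437204 = 0.137842
d₂ = d₁ − σ√T = 0.137842 − 0.437204 = -0.299362
e^{−rT} = e^{−0.0362·2.0548} = 0.928315
N(−d₁) = 0.445183,  N(−d₂) = 0.617668
Put price V = K·e^{−rT}·N(−d₂) − S·N(−d₁) = 114.523355 − 79.678771 = 34.844584
Δ = −N(−d₁) = -0.445183

price = 34.844584
Δ = -0.445183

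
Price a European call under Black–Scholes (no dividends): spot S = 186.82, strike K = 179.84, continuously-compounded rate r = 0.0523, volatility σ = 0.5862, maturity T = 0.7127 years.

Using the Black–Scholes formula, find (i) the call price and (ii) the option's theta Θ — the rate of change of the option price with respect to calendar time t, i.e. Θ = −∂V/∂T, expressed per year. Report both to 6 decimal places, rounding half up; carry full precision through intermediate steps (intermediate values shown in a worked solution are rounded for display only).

σ√T = 0.5862·√0.7127 = 0.494879
d₁ = (ln(S/K) + (r+σ²/2)T) / (σ√T) = (ln(186.82/179.84) + (0.0523+0.5862²/2)·0.7127) / 0.494879 = (0.038078 + 0.159727) / 0.494879 = 0.399703
d₂ = d₁ − σ√T = 0.399703 − 0.494879 = -0.095176
e^{−rT} = e^{−0.0523·0.7127} = 0.963412
N(d₁) = 0.655313,  N(d₂) = 0.462088
Call price V = S·N(d₁) − K·e^{−rT}·N(d₂) = 122.425488 − 80.061303 = 42.364185
φ(d₁) = (1/√(2π))·e^{−d₁²/2} = 0.368314
Θ = −S·φ(d₁)·σ/(2√T) − r·K·e^{−rT}·N(d₂) = −23.889321 − 4.187206 = -28.076527

price = 42.364185
Θ = -28.076527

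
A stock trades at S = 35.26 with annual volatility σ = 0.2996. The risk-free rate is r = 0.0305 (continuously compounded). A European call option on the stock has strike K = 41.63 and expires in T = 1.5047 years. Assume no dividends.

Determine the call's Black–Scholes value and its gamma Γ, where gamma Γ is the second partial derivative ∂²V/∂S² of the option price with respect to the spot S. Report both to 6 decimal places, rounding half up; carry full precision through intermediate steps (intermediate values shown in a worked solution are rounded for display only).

price = 3.503743
Γ = 0.030472

σ√T = 0.2996·√1.5047 = 0.367508
d₁ = (ln(S/K) + (r+σ²/2)T) / (σ√T) = (ln(35.26/41.63) + (0.0305+0.2996²/2)·1.5047) / 0.367508 = (-0.166072 + 0.113424) / 0.367508 = -0.143255
d₂ = d₁ − σ√T = -0.143255 − 0.367508 = -0.510763
e^{−rT} = e^{−0.0305·1.5047} = 0.955144
N(d₁) = 0.443044,  N(d₂) = 0.304758
Call price V = S·N(d₁) − K·e^{−rT}·N(d₂) = 15.621741 − 12.117998 = 3.503743
φ(d₁) = (1/√(2π))·e^{−d₁²/2} = 0.394870
Γ = φ(d₁) / (S·σ·√T) = 0.030472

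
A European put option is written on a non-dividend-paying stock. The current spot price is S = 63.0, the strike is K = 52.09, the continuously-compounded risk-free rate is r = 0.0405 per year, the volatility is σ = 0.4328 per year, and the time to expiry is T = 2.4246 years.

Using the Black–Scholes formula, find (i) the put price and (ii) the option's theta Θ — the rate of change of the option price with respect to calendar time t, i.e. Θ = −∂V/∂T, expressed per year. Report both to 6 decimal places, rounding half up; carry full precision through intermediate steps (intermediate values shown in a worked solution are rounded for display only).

price = 7.901121
Θ = -1.720221

σ√T = 0.4328·√2.4246 = 0.673918
d₁ = (ln(S/K) + (r+σ²/2)T) / (σ√T) = (ln(63.0/52.09) + (0.0405+0.4328²/2)·2.4246) / 0.673918 = (0.190162 + 0.325279) / 0.673918 = 0.764842
d₂ = d₁ − σ√T = 0.764842 − 0.673918 = 0.090924
e^{−rT} = e^{−0.0405·2.4246} = 0.906471
N(−d₁) = 0.222183,  N(−d₂) = 0.463777
Put price V = K·e^{−rT}·N(−d₂) − S·N(−d₁) = 21.898640 − 13.997519 = 7.901121
φ(d₁) = (1/√(2π))·e^{−d₁²/2} = 0.297771
Θ = −S·φ(d₁)·σ/(2√T) + r·K·e^{−rT}·N(−d₂) = −2.607116 + 0.886895 = -1.720221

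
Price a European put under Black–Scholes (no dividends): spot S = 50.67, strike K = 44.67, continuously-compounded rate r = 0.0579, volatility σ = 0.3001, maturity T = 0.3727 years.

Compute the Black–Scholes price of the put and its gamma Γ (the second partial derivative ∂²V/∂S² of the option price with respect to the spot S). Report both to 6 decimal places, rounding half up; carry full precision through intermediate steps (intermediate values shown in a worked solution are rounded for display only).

price = 1.023596
Γ = 0.028733

σ√T = 0.3001·√0.3727 = 0.183209
d₁ = (ln(S/K) + (r+σ²/2)T) / (σ√T) = (ln(50.67/44.67) + (0.0579+0.3001²/2)·0.3727) / 0.183209 = (0.126032 + 0.038362) / 0.183209 = 0.897305
d₂ = d₁ − σ√T = 0.897305 − 0.183209 = 0.714096
e^{−rT} = e^{−0.0579·0.3727} = 0.978652
N(−d₁) = 0.184778,  N(−d₂) = 0.237584
Put price V = K·e^{−rT}·N(−d₂) − S·N(−d₁) = 10.386304 − 9.362709 = 1.023596
φ(d₁) = (1/√(2π))·e^{−d₁²/2} = 0.266730
Γ = φ(d₁) / (S·σ·√T) = 0.028733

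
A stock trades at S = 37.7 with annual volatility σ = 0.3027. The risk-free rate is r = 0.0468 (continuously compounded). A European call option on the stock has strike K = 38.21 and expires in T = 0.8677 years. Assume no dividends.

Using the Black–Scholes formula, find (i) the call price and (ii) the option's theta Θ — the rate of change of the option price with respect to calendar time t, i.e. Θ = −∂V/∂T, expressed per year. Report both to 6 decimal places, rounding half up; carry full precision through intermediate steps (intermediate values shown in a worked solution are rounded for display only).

price = 4.694650
Θ = -3.203814

σ√T = 0.3027·√0.8677 = 0.281966
d₁ = (ln(S/K) + (r+σ²/2)T) / (σ√T) = (ln(37.7/38.21) + (0.0468+0.3027²/2)·0.8677) / 0.281966 = (-0.013437 + 0.080361) / 0.281966 = 0.237346
d₂ = d₁ − σ√T = 0.237346 − 0.281966 = -0.044620
e^{−rT} = e^{−0.0468·0.8677} = 0.960205
N(d₁) = 0.593806,  N(d₂) = 0.482205
Call price V = S·N(d₁) − K·e^{−rT}·N(d₂) = 22.386485 − 17.691835 = 4.694650
φ(d₁) = (1/√(2π))·e^{−d₁²/2} = 0.387862
Θ = −S·φ(d₁)·σ/(2√T) − r·K·e^{−rT}·N(d₂) = −2.375836 − 0.827978 = -3.203814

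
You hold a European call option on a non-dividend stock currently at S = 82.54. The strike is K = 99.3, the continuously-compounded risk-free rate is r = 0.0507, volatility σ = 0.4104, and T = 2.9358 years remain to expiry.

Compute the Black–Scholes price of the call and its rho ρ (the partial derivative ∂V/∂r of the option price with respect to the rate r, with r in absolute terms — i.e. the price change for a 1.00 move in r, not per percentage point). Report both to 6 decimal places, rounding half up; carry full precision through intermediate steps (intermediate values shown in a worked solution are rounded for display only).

σ√T = 0.4104·√2.9358 = 0.703187
d₁ = (ln(S/K) + (r+σ²/2)T) / (σ√T) = (ln(82.54/99.3) + (0.0507+0.4104²/2)·2.9358) / 0.703187 = (-0.184863 + 0.396081) / 0.703187 = 0.300373
d₂ = d₁ − σ√T = 0.300373 − 0.703187 = -0.402814
e^{−rT} = e^{−0.0507·2.9358} = 0.861703
N(d₁) = 0.618054,  N(d₂) = 0.343543
Call price V = S·N(d₁) − K·e^{−rT}·N(d₂) = 51.014147 − 29.395938 = 21.618210
ρ = K·T·e^{−rT}·N(d₂) = 86.300594

price = 21.618210
ρ = 86.300594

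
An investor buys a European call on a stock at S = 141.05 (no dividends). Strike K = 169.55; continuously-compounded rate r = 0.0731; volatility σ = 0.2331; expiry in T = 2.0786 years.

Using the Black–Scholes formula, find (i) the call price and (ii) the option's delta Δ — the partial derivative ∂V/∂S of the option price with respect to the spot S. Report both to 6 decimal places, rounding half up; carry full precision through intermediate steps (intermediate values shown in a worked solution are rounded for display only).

price = 16.915718
Δ = 0.528920

σ√T = 0.2331·√2.0786 = 0.336068
d₁ = (ln(S/K) + (r+σ²/2)T) / (σ√T) = (ln(141.05/169.55) + (0.0731+0.2331²/2)·2.0786) / 0.336068 = (-0.184033 + 0.208417) / 0.336068 = 0.072554
d₂ = d₁ − σ√T = 0.072554 − 0.336068 = -0.263514
e^{−rT} = e^{−0.0731·2.0786} = 0.859035
N(d₁) = 0.528920,  N(d₂) = 0.396077
Call price V = S·N(d₁) − K·e^{−rT}·N(d₂) = 74.604113 − 57.688395 = 16.915718
Δ = N(d₁) = 0.528920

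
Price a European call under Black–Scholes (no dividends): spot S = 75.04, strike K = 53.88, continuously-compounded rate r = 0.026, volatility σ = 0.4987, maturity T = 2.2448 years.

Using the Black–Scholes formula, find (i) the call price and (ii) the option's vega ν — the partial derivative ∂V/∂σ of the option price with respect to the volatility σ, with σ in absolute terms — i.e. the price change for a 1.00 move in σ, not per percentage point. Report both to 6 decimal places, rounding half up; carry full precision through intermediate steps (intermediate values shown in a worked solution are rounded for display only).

σ√T = 0.4987·√2.2448 = 0.747185
d₁ = (ln(S/K) + (r+σ²/2)T) / (σ√T) = (ln(75.04/53.88) + (0.026+0.4987²/2)·2.2448) / 0.747185 = (0.331262 + 0.337508) / 0.747185 = 0.895052
d₂ = d₁ − σ√T = 0.895052 − 0.747185 = 0.147867
e^{−rT} = e^{−0.026·2.2448} = 0.943306
N(d₁) = 0.814620,  N(d₂) = 0.558776
Call price V = S·N(d₁) − K·e^{−rT}·N(d₂) = 61.129112 − 28.399972 = 32.729140
φ(d₁) = (1/√(2π))·e^{−d₁²/2} = 0.267270
ν = S·φ(d₁)·√T = 30.049076

price = 32.729140
ν = 30.049076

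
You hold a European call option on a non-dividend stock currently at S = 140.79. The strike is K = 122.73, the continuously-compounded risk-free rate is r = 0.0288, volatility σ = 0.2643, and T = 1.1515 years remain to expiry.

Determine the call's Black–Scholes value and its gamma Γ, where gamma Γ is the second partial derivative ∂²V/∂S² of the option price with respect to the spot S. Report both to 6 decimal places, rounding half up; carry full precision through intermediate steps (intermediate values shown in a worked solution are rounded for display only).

price = 28.205137
Γ = 0.007582

σ√T = 0.2643·√1.1515 = 0.283615
d₁ = (ln(S/K) + (r+σ²/2)T) / (σ√T) = (ln(140.79/122.73) + (0.0288+0.2643²/2)·1.1515) / 0.283615 = (0.137283 + 0.073382) / 0.283615 = 0.742784
d₂ = d₁ − σ√T = 0.742784 − 0.283615 = 0.459169
e^{−rT} = e^{−0.0288·1.1515} = 0.967381
N(d₁) = 0.771194,  N(d₂) = 0.676943
Call price V = S·N(d₁) − K·e^{−rT}·N(d₂) = 108.576351 − 80.371213 = 28.205137
φ(d₁) = (1/√(2π))·e^{−d₁²/2} = 0.302764
Γ = φ(d₁) / (S·σ·√T) = 0.007582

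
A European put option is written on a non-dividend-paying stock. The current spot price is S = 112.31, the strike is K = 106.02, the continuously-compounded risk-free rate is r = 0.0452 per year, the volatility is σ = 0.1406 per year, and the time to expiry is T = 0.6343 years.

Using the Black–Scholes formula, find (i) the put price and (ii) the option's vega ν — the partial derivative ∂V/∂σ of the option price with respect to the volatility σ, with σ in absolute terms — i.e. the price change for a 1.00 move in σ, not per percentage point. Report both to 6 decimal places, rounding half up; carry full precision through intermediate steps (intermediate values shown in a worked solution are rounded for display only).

price = 1.522697
ν = 25.354858

σ√T = 0.1406·√0.6343 = 0.111978
d₁ = (ln(S/K) + (r+σ²/2)T) / (σ√T) = (ln(112.31/106.02) + (0.0452+0.1406²/2)·0.6343) / 0.111978 = (0.057635 + 0.034940) / 0.111978 = 0.826725
d₂ = d₁ − σ√T = 0.826725 − 0.111978 = 0.714747
e^{−rT} = e^{−0.0452·0.6343} = 0.971737
N(−d₁) = 0.204196,  N(−d₂) = 0.237383
Put price V = K·e^{−rT}·N(−d₂) − S·N(−d₁) = 24.455992 − 22.933295 = 1.522697
φ(d₁) = (1/√(2π))·e^{−d₁²/2} = 0.283462
ν = S·φ(d₁)·√T = 25.354858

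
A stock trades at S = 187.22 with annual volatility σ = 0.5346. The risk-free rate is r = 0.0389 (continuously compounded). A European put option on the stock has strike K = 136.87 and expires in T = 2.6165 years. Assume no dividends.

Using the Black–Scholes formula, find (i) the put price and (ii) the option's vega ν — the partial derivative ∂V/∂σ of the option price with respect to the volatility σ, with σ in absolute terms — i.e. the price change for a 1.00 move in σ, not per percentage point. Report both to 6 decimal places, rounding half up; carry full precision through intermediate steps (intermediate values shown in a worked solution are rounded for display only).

price = 25.617560
ν = 79.686347

σ√T = 0.5346·√2.6165 = 0.864748
d₁ = (ln(S/K) + (r+σ²/2)T) / (σ√T) = (ln(187.22/136.87) + (0.0389+0.5346²/2)·2.6165) / 0.864748 = (0.313253 + 0.475676) / 0.864748 = 0.912323
d₂ = d₁ − σ√T = 0.912323 − 0.864748 = 0.047575
e^{−rT} = e^{−0.0389·2.6165} = 0.903227
N(−d₁) = 0.180799,  N(−d₂) = 0.481027
Put price V = K·e^{−rT}·N(−d₂) − S·N(−d₁) = 59.466829 − 33.849269 = 25.617560
φ(d₁) = (1/√(2π))·e^{−d₁²/2} = 0.263131
ν = S·φ(d₁)·√T = 79.686347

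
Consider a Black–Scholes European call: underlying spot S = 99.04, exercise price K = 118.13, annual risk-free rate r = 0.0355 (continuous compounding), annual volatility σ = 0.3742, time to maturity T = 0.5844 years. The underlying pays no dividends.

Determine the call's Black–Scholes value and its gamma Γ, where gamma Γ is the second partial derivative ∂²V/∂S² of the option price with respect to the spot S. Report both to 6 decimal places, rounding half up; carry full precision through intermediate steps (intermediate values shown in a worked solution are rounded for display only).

price = 5.624702
Γ = 0.012995

σ√T = 0.3742·√0.5844 = 0.286061
d₁ = (ln(S/K) + (r+σ²/2)T) / (σ√T) = (ln(99.04/118.13) + (0.0355+0.3742²/2)·0.5844) / 0.286061 = (-0.176262 + 0.061662) / 0.286061 = -0.400614
d₂ = d₁ − σ√T = -0.400614 − 0.286061 = -0.686676
e^{−rT} = e^{−0.0355·0.5844} = 0.979468
N(d₁) = 0.344352,  N(d₂) = 0.246144
Call price V = S·N(d₁) − K·e^{−rT}·N(d₂) = 34.104625 − 28.479923 = 5.624702
φ(d₁) = (1/√(2π))·e^{−d₁²/2} = 0.368180
Γ = φ(d₁) / (S·σ·√T) = 0.012995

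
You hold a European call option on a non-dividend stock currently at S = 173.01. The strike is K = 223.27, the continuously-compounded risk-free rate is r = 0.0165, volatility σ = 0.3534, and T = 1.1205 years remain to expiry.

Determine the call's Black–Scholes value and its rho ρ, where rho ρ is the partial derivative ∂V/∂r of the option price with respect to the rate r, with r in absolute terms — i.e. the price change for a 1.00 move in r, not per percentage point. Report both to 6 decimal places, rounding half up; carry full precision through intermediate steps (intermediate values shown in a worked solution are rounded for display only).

price = 11.543099
ρ = 50.662618

σ√T = 0.3534·√1.1205 = 0.374087
d₁ = (ln(S/K) + (r+σ²/2)T) / (σ√T) = (ln(173.01/223.27) + (0.0165+0.3534²/2)·1.1205) / 0.374087 = (-0.255032 + 0.088459) / 0.374087 = -0.445281
d₂ = d₁ − σ√T = -0.445281 − 0.374087 = -0.819368
e^{−rT} = e^{−0.0165·1.1205} = 0.981682
N(d₁) = 0.328058,  N(d₂) = 0.206288
Call price V = S·N(d₁) − K·e^{−rT}·N(d₂) = 56.757395 − 45.214296 = 11.543099
ρ = K·T·e^{−rT}·N(d₂) = 50.662618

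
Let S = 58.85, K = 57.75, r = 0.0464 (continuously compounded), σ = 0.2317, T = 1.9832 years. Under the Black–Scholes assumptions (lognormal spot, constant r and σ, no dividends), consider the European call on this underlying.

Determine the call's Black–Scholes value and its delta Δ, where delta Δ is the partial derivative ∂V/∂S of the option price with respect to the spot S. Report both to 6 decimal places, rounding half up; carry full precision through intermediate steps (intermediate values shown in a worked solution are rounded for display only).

price = 10.724208
Δ = 0.692515

σ√T = 0.2317·√1.9832 = 0.326294
d₁ = (ln(S/K) + (r+σ²/2)T) / (σ√T) = (ln(58.85/57.75) + (0.0464+0.2317²/2)·1.9832) / 0.326294 = (0.018868 + 0.145254) / 0.326294 = 0.502991
d₂ = d₁ − σ√T = 0.502991 − 0.326294 = 0.176696
e^{−rT} = e^{−0.0464·1.9832} = 0.912086
N(d₁) = 0.692515,  N(d₂) = 0.570127
Call price V = S·N(d₁) − K·e^{−rT}·N(d₂) = 40.754482 − 30.030275 = 10.724208
Δ = N(d₁) = 0.692515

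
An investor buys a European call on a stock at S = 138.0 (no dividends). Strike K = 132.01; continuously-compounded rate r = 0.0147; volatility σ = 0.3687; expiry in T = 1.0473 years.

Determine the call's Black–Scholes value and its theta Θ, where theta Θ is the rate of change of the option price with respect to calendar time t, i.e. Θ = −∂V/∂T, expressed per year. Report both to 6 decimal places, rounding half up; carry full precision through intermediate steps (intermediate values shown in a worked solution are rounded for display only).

σ√T = 0.3687·√1.0473 = 0.377319
d₁ = (ln(S/K) + (r+σ²/2)T) / (σ√T) = (ln(138.0/132.01) + (0.0147+0.3687²/2)·1.0473) / 0.377319 = (0.044376 + 0.086580) / 0.377319 = 0.347070
d₂ = d₁ − σ√T = 0.347070 − 0.377319 = -0.030249
e^{−rT} = e^{−0.0147·1.0473} = 0.984723
N(d₁) = 0.635731,  N(d₂) = 0.487934
Call price V = S·N(d₁) − K·e^{−rT}·N(d₂) = 87.730831 − 63.428150 = 24.302681
φ(d₁) = (1/√(2π))·e^{−d₁²/2} = 0.375624
Θ = −S·φ(d₁)·σ/(2√T) − r·K·e^{−rT}·N(d₂) = −9.337695 − 0.932394 = -10.270089

price = 24.302681
Θ = -10.270089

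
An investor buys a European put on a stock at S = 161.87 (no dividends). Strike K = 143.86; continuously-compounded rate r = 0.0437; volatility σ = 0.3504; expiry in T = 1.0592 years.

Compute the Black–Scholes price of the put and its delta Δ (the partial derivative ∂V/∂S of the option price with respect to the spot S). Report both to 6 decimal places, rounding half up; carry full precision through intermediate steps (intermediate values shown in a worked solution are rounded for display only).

price = 11.302696
Δ = -0.262471

σ√T = 0.3504·√1.0592 = 0.360623
d₁ = (ln(S/K) + (r+σ²/2)T) / (σ√T) = (ln(161.87/143.86) + (0.0437+0.3504²/2)·1.0592) / 0.360623 = (0.117953 + 0.111311) / 0.360623 = 0.635746
d₂ = d₁ − σ√T = 0.635746 − 0.360623 = 0.275123
e^{−rT} = e^{−0.0437·1.0592} = 0.954768
N(−d₁) = 0.262471,  N(−d₂) = 0.391611
Put price V = K·e^{−rT}·N(−d₂) − S·N(−d₁) = 53.788890 − 42.486194 = 11.302696
Δ = −N(−d₁) = -0.262471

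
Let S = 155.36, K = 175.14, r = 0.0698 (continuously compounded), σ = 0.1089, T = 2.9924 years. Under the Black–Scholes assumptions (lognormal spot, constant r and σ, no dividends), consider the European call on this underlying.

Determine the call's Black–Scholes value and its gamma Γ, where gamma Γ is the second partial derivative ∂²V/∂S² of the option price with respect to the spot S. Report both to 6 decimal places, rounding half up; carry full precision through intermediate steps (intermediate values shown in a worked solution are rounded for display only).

price = 18.998080
Γ = 0.011608

σ√T = 0.1089·√2.9924 = 0.188381
d₁ = (ln(S/K) + (r+σ²/2)T) / (σ√T) = (ln(155.36/175.14) + (0.0698+0.1089²/2)·2.9924) / 0.188381 = (-0.119841 + 0.226613) / 0.188381 = 0.566790
d₂ = d₁ − σ√T = 0.566790 − 0.188381 = 0.378409
e^{−rT} = e^{−0.0698·2.9924} = 0.811501
N(d₁) = 0.714572,  N(d₂) = 0.647437
Call price V = S·N(d₁) − K·e^{−rT}·N(d₂) = 111.015840 − 92.017760 = 18.998080
φ(d₁) = (1/√(2π))·e^{−d₁²/2} = 0.339744
Γ = φ(d₁) / (S·σ·√T) = 0.011608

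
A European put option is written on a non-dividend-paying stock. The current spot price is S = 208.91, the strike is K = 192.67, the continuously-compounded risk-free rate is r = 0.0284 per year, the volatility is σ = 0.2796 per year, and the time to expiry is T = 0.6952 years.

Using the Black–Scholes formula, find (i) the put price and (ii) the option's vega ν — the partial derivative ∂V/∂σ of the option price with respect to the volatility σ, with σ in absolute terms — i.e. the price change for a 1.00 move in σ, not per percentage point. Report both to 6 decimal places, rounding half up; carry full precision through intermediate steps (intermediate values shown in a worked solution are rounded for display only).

σ√T = 0.2796·√0.6952 = 0.233127
d₁ = (ln(S/K) + (r+σ²/2)T) / (σ√T) = (ln(208.91/192.67) + (0.0284+0.2796²/2)·0.6952) / 0.233127 = (0.080925 + 0.046918) / 0.233127 = 0.548381
d₂ = d₁ − σ√T = 0.548381 − 0.233127 = 0.315255
e^{−rT} = e^{−0.0284·0.6952} = 0.980450
N(−d₁) = 0.291715,  N(−d₂) = 0.376284
Put price V = K·e^{−rT}·N(−d₂) − S·N(−d₁) = 71.081309 − 60.942181 = 10.139128
φ(d₁) = (1/√(2π))·e^{−d₁²/2} = 0.343249
ν = S·φ(d₁)·√T = 59.789260

price = 10.139128
ν = 59.789260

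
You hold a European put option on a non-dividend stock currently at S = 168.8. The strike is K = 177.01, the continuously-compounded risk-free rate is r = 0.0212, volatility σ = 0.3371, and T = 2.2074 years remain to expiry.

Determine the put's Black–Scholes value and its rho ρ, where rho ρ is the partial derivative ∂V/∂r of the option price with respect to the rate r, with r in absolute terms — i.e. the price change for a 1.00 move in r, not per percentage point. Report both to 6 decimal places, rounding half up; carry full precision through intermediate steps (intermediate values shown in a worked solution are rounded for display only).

price = 33.448388
ρ = -223.499000

σ√T = 0.3371·√2.2074 = 0.500840
d₁ = (ln(S/K) + (r+σ²/2)T) / (σ√T) = (ln(168.8/177.01) + (0.0212+0.3371²/2)·2.2074) / 0.500840 = (-0.047492 + 0.172217) / 0.500840 = 0.249033
d₂ = d₁ − σ√T = 0.249033 − 0.500840 = -0.251807
e^{−rT} = e^{−0.0212·2.2074} = 0.954281
N(−d₁) = 0.401668,  N(−d₂) = 0.599405
Put price V = K·e^{−rT}·N(−d₂) − S·N(−d₁) = 101.249887 − 67.801499 = 33.448388
ρ = −K·T·e^{−rT}·N(−d₂) = -223.499000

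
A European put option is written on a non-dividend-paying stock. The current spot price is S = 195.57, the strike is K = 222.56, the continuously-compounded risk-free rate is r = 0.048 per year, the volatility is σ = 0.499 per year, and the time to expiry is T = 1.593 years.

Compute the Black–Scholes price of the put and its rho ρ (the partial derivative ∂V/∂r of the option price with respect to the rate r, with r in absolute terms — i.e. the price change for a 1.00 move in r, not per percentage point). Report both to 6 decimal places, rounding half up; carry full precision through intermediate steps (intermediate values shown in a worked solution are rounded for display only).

price = 55.120951
ρ = -215.116420

σ√T = 0.499·√1.593 = 0.629808
d₁ = (ln(S/K) + (r+σ²/2)T) / (σ√T) = (ln(195.57/222.56) + (0.048+0.499²/2)·1.593) / 0.629808 = (-0.129278 + 0.274793) / 0.629808 = 0.231046
d₂ = d₁ − σ√T = 0.231046 − 0.629808 = -0.398762
e^{−rT} = e^{−0.048·1.593} = 0.926386
N(−d₁) = 0.408639,  N(−d₂) = 0.654966
Put price V = K·e^{−rT}·N(−d₂) − S·N(−d₁) = 135.038556 − 79.917605 = 55.120951
ρ = −K·T·e^{−rT}·N(−d₂) = -215.116420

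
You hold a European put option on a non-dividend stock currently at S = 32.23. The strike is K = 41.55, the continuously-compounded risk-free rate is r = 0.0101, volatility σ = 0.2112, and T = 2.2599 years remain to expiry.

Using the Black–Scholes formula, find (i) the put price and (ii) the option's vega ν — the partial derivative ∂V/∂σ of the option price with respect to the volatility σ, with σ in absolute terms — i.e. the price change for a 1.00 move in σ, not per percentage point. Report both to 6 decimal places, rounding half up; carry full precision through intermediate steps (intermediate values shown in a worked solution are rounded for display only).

σ√T = 0.2112·√2.2599 = 0.317496
d₁ = (ln(S/K) + (r+σ²/2)T) / (σ√T) = (ln(32.23/41.55) + (0.0101+0.2112²/2)·2.2599) / 0.317496 = (-0.254000 + 0.073227) / 0.317496 = -0.569370
d₂ = d₁ − σ√T = -0.569370 − 0.317496 = -0.886867
e^{−rT} = e^{−0.0101·2.2599} = 0.977434
N(−d₁) = 0.715448,  N(−d₂) = 0.812425
Put price V = K·e^{−rT}·N(−d₂) − S·N(−d₁) = 32.994484 − 23.058876 = 9.935608
φ(d₁) = (1/√(2π))·e^{−d₁²/2} = 0.339246
ν = S·φ(d₁)·√T = 16.436889

price = 9.935608
ν = 16.436889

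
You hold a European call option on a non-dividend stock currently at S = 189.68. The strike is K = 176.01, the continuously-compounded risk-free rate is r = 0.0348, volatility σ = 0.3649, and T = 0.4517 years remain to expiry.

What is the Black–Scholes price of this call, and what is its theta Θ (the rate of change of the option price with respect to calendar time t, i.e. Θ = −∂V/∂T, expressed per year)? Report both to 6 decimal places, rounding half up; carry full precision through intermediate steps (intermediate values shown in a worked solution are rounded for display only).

price = 27.103947
Θ = -21.804971

σ√T = 0.3649·√0.4517 = 0.245244
d₁ = (ln(S/K) + (r+σ²/2)T) / (σ√T) = (ln(189.68/176.01) + (0.0348+0.3649²/2)·0.4517) / 0.245244 = (0.074798 + 0.045792) / 0.245244 = 0.491710
d₂ = d₁ − σ√T = 0.491710 − 0.245244 = 0.246466
e^{−rT} = e^{−0.0348·0.4517} = 0.984404
N(d₁) = 0.688538,  N(d₂) = 0.597339
Call price V = S·N(d₁) − K·e^{−rT}·N(d₂) = 130.601880 − 103.497933 = 27.103947
φ(d₁) = (1/√(2π))·e^{−d₁²/2} = 0.353515
Θ = −S·φ(d₁)·σ/(2√T) − r·K·e^{−rT}·N(d₂) = −18.203243 − 3.601728 = -21.804971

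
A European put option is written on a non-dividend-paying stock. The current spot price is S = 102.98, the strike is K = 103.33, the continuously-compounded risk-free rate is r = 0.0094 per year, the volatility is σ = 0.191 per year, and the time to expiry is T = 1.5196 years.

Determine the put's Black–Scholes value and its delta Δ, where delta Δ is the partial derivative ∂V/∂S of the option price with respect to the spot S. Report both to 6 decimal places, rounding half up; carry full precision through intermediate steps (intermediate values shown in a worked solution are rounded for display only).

price = 9.050899
Δ = -0.434873

σ√T = 0.191·√1.5196 = 0.235450
d₁ = (ln(S/K) + (r+σ²/2)T) / (σ√T) = (ln(102.98/103.33) + (0.0094+0.191²/2)·1.5196) / 0.235450 = (-0.003393 + 0.042003) / 0.235450 = 0.163982
d₂ = d₁ − σ√T = 0.163982 − 0.235450 = -0.071467
e^{−rT} = e^{−0.0094·1.5196} = 0.985817
N(−d₁) = 0.434873,  N(−d₂) = 0.528487
Put price V = K·e^{−rT}·N(−d₂) − S·N(−d₁) = 53.834078 − 44.783178 = 9.050899
Δ = −N(−d₁) = -0.434873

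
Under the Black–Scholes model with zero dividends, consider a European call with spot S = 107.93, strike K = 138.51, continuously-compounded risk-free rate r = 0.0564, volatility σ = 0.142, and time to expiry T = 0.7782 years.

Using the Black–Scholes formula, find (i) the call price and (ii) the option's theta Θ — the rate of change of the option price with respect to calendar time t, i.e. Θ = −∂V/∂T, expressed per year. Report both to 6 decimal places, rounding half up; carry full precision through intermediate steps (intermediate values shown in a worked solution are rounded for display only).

price = 0.315445
Θ = -1.327752

σ√T = 0.142·√0.7782 = 0.125266
d₁ = (ln(S/K) + (r+σ²/2)T) / (σ√T) = (ln(107.93/138.51) + (0.0564+0.142²/2)·0.7782) / 0.125266 = (-0.249460 + 0.051736) / 0.125266 = -1.578425
d₂ = d₁ − σ√T = -1.578425 − 0.125266 = -1.703692
e^{−rT} = e^{−0.0564·0.7782} = 0.957059
N(d₁) = 0.057234,  N(d₂) = 0.044219
Call price V = S·N(d₁) − K·e^{−rT}·N(d₂) = 6.177262 − 5.861817 = 0.315445
φ(d₁) = (1/√(2π))·e^{−d₁²/2} = 0.114790
Θ = −S·φ(d₁)·σ/(2√T) − r·K·e^{−rT}·N(d₂) = −0.997146 − 0.330606 = -1.327752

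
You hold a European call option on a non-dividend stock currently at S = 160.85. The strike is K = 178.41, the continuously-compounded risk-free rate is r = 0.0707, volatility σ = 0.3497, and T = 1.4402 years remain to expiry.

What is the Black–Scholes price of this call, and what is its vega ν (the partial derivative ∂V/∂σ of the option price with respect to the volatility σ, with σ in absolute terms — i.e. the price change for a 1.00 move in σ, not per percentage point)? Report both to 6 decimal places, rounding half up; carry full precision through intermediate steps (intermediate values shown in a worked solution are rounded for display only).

price = 26.613893
ν = 75.399096

σ√T = 0.3497·√1.4402 = 0.419669
d₁ = (ln(S/K) + (r+σ²/2)T) / (σ√T) = (ln(160.85/178.41) + (0.0707+0.3497²/2)·1.4402) / 0.419669 = (-0.103612 + 0.189883) / 0.419669 = 0.205570
d₂ = d₁ − σ√T = 0.205570 − 0.419669 = -0.214100
e^{−rT} = e^{−0.0707·1.4402} = 0.903190
N(d₁) = 0.581436,  N(d₂) = 0.415235
Call price V = S·N(d₁) − K·e^{−rT}·N(d₂) = 93.524051 − 66.910158 = 26.613893
φ(d₁) = (1/√(2π))·e^{−d₁²/2} = 0.390601
ν = S·φ(d₁)·√T = 75.399096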